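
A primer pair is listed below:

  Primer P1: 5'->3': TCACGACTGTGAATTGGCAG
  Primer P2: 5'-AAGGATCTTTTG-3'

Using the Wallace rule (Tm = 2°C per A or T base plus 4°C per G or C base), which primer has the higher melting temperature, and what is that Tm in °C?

Primer P1: A+T=10, G+C=10 → Tm = 2(10)+4(10) = 60°C
Primer P2: A+T=8, G+C=4 → Tm = 2(8)+4(4) = 32°C
60°C vs 32°C → primer P1 is higher.

Primer P1, 60°C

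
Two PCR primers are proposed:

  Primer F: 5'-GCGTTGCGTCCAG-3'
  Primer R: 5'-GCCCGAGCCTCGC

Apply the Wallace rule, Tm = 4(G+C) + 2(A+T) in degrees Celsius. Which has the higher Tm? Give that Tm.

Primer F: A+T=4, G+C=9 → Tm = 2(4)+4(9) = 44°C
Primer R: A+T=2, G+C=11 → Tm = 2(2)+4(11) = 48°C
44°C vs 48°C → primer R is higher.

Primer R, 48°C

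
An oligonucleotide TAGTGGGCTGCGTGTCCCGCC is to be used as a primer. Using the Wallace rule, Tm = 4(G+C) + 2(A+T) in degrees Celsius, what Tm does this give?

Counting bases: T=5, A=1, G=8, C=7
AT pairs contribute 6, GC pairs contribute 15.
Tm = 2×6 + 4×15 = 72°C

72°C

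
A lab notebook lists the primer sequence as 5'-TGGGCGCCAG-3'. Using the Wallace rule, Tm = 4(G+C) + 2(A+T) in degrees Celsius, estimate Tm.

Counting bases: A=1, C=3, G=5, T=1
A+T = 2, G+C = 8
Tm = 2×2 + 4×8 = 36°C

36°C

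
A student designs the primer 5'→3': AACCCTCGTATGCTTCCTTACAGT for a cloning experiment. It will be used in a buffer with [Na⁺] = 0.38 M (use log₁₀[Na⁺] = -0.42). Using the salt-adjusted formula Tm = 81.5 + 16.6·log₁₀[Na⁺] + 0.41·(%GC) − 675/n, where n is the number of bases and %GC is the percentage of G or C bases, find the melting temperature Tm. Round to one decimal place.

65.2°C

Length n = 24. Scanning the sequence gives A=5, C=8, G=3, T=8.
G+C = 11, so %GC = 11/24 × 100 = 45.833%
Salt term: 16.6 × (-0.42) = -6.972
GC term: 0.41 × 45.833 = 18.792; length term: −675/24 = −28.125
Tm = 81.5 + (-6.972) + 18.792 − 28.125 = 65.195 → 65.2°C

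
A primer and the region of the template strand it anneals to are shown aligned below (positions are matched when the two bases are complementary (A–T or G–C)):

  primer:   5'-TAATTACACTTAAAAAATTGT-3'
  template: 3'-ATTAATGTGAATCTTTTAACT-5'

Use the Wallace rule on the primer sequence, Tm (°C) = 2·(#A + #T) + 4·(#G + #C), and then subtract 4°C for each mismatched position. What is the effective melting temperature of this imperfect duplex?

40°C

Primer base counts: A=10, T=8, G=1, C=2 → A+T=18, G+C=3
Perfect-match Tm = 2(18) + 4(3) = 36 + 12 = 48°C
Mismatches (positions where the bases are not complementary): 2 (at positions 13, 21)
Effective Tm = 48 − 2×4 = 48 − 8 = 40°C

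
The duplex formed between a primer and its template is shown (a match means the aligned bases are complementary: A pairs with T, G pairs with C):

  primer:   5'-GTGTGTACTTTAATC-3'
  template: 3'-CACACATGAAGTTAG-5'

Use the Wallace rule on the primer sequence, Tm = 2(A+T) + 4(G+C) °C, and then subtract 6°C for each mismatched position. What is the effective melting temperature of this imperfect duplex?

Primer base counts: A=3, T=7, G=3, C=2 → A+T=10, G+C=5
Perfect-match Tm = 2(10) + 4(5) = 20 + 20 = 40°C
Mismatches (positions where the bases are not complementary): 1 (at position 11)
Effective Tm = 40 − 1×6 = 40 − 6 = 34°C

34°C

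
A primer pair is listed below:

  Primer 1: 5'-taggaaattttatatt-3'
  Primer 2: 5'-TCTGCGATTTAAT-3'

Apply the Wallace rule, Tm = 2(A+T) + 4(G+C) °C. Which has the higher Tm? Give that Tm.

Primer 1: A+T=14, G+C=2 → Tm = 2(14)+4(2) = 36°C
Primer 2: A+T=9, G+C=4 → Tm = 2(9)+4(4) = 34°C
36°C vs 34°C → primer 1 is higher.

Primer 1, 36°C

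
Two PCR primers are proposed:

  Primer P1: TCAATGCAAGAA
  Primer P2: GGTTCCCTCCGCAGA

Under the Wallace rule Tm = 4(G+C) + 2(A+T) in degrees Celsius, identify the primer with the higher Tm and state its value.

Primer P2, 50°C

Primer P1: A+T=8, G+C=4 → Tm = 2(8)+4(4) = 32°C
Primer P2: A+T=5, G+C=10 → Tm = 2(5)+4(10) = 50°C
32°C vs 50°C → primer P2 is higher.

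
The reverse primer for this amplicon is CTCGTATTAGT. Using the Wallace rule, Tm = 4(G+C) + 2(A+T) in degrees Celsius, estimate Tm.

Base counts: A=2, C=2, G=2, T=5
AT pairs contribute 7, GC pairs contribute 4.
Tm = 2×7 + 4×4 = 30°C

30°C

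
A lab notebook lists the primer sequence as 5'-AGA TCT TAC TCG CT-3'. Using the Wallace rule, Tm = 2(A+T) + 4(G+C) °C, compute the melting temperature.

Scanning the sequence gives T=5, G=2, C=4, A=3.
A+T = 8, G+C = 6
Tm = 2×8 + 4×6 = 40°C

40°C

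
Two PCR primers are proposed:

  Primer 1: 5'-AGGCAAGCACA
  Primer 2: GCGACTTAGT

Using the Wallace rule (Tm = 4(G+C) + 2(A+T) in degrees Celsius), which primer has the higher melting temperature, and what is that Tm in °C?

Primer 1: A+T=5, G+C=6 → Tm = 2(5)+4(6) = 34°C
Primer 2: A+T=5, G+C=5 → Tm = 2(5)+4(5) = 30°C
34°C vs 30°C → primer 1 is higher.

Primer 1, 34°C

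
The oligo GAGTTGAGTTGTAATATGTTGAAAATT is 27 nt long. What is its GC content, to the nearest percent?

26%

Scanning the sequence gives C=0, T=11, A=9, G=7.
G+C = 7 + 0 = 7 out of 27 bases
%GC = 7/27 × 100 = 25.93% ≈ 26%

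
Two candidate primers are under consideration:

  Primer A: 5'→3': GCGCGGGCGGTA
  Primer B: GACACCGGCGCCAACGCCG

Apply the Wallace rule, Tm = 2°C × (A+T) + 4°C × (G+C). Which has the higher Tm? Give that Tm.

Primer B, 68°C

Primer A: A+T=2, G+C=10 → Tm = 2(2)+4(10) = 44°C
Primer B: A+T=4, G+C=15 → Tm = 2(4)+4(15) = 68°C
44°C vs 68°C → primer B is higher.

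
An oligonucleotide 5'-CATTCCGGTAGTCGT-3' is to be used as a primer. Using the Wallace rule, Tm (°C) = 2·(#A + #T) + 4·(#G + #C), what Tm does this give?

Counting bases: A=2, T=5, C=4, G=4
A+T = 7, G+C = 8
Tm = 4·8 + 2·7 = 32 + 14 = 46°C

46°C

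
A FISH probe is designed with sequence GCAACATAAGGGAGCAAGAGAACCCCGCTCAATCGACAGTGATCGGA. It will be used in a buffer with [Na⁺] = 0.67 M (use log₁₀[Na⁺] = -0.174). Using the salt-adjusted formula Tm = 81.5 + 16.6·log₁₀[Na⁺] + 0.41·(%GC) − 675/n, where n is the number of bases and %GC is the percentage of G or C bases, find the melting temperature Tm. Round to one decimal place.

Length n = 47. Base counts: T=5, G=13, C=12, A=17
G+C = 25, so %GC = 25/47 × 100 = 53.191%
Salt term: 16.6 × (-0.174) = -2.888
GC term: 0.41 × 53.191 = 21.808; length term: −675/47 = −14.362
Tm = 81.5 + (-2.888) + 21.808 − 14.362 = 86.058 → 86.1°C

86.1°C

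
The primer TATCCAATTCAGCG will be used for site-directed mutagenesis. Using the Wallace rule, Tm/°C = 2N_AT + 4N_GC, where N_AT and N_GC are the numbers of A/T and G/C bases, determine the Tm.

Counting bases: G=2, A=4, T=4, C=4
So N_AT = 8 and N_GC = 6.
Tm = 2(8) + 4(6) = 16 + 24 = 40°C

40°C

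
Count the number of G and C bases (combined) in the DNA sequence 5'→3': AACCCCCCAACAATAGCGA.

10

Scanning the sequence gives T=1, C=8, A=8, G=2.
Total G or C: 2 + 8 = 10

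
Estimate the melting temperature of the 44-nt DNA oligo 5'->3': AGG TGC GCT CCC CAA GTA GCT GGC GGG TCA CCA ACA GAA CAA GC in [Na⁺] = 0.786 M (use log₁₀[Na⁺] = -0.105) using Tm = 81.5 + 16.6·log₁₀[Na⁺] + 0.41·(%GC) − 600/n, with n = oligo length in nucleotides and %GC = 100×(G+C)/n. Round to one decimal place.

Length n = 44. G=13, A=12, T=5, C=14
G+C = 27, so %GC = 27/44 × 100 = 61.364%
Salt term: 16.6 × (-0.105) = -1.743
GC term: 0.41 × 61.364 = 25.159; length term: −600/44 = −13.636
Tm = 81.5 + (-1.743) + 25.159 − 13.636 = 91.28 → 91.3°C

91.3°C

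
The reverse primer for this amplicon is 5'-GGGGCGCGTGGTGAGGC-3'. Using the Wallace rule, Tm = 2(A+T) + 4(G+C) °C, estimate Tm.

62°C

Scanning the sequence gives G=11, T=2, C=3, A=1.
A+T = 3, G+C = 14
Tm = 4·14 + 2·3 = 56 + 6 = 62°C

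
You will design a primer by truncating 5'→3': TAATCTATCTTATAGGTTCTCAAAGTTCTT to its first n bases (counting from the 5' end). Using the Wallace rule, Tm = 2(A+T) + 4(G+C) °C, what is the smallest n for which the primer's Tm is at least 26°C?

First 10 bases: TAATCTATCT → Tm = 24°C (< 26°C)
First 11 bases: TAATCTATCTT → Tm = 26°C (≥ 26°C)
Each additional base adds 2°C (A/T) or 4°C (G/C), so Tm is non-decreasing in n; n = 11 is the first length to reach 26°C.

n = 11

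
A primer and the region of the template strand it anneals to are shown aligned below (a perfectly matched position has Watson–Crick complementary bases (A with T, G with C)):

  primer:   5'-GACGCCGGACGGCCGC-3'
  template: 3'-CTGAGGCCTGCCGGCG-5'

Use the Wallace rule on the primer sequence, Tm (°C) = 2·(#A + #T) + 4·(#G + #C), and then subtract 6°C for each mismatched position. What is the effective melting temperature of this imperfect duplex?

Primer base counts: A=2, T=0, G=7, C=7 → A+T=2, G+C=14
Perfect-match Tm = 2(2) + 4(14) = 4 + 56 = 60°C
Mismatches (positions where the bases are not complementary): 1 (at position 4)
Effective Tm = 60 − 1×6 = 60 − 6 = 54°C

54°C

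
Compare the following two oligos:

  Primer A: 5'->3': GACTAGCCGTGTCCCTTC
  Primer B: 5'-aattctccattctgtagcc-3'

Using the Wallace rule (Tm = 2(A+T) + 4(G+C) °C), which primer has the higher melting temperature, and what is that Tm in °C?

Primer A: A+T=7, G+C=11 → Tm = 2(7)+4(11) = 58°C
Primer B: A+T=11, G+C=8 → Tm = 2(11)+4(8) = 54°C
58°C vs 54°C → primer A is higher.

Primer A, 58°C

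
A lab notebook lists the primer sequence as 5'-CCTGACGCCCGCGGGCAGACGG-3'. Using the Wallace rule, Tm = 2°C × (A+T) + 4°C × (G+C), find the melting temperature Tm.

80°C

Base counts: C=9, T=1, G=9, A=3
A+T = 4, G+C = 18
Tm = 2×4 + 4×18 = 80°C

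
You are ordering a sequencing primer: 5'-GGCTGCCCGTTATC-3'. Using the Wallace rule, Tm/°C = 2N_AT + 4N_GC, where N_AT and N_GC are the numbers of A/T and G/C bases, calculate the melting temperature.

Base counts: T=4, A=1, C=5, G=4
So N_AT = 5 and N_GC = 9.
Tm = 4·9 + 2·5 = 36 + 10 = 46°C

46°C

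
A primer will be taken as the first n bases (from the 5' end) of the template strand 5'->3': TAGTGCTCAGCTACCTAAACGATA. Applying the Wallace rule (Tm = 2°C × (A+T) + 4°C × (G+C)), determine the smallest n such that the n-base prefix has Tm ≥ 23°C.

n = 8

First 7 bases: TAGTGCT → Tm = 20°C (< 23°C)
First 8 bases: TAGTGCTC → Tm = 24°C (≥ 23°C)
Since every base adds ≥2°C, Tm only increases with n, so the threshold is first crossed at n = 8.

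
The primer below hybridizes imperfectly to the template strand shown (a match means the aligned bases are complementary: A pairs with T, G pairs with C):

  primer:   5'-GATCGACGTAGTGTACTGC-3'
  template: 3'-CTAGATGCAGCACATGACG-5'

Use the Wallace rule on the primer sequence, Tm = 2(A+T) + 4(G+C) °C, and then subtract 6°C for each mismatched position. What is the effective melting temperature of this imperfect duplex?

Primer base counts: A=4, T=5, G=6, C=4 → A+T=9, G+C=10
Perfect-match Tm = 2(9) + 4(10) = 18 + 40 = 58°C
Mismatches (positions where the bases are not complementary): 2 (at positions 5, 10)
Effective Tm = 58 − 2×6 = 58 − 12 = 46°C

46°C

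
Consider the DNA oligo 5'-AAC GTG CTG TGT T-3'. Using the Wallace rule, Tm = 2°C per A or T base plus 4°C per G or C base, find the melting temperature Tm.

Scanning the sequence gives G=4, T=5, C=2, A=2.
A+T = 7, G+C = 6
Tm = 4·6 + 2·7 = 24 + 14 = 38°C

38°C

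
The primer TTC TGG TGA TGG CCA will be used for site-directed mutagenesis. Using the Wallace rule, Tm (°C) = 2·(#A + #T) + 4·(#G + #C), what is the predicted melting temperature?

46°C

Scanning the sequence gives T=5, G=5, C=3, A=2.
AT pairs contribute 7, GC pairs contribute 8.
Tm = 2×7 + 4×8 = 46°C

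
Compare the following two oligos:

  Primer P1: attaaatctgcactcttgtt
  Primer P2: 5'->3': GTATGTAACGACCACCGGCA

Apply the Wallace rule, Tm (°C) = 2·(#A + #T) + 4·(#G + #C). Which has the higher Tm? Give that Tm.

Primer P1: A+T=14, G+C=6 → Tm = 2(14)+4(6) = 52°C
Primer P2: A+T=9, G+C=11 → Tm = 2(9)+4(11) = 62°C
52°C vs 62°C → primer P2 is higher.

Primer P2, 62°C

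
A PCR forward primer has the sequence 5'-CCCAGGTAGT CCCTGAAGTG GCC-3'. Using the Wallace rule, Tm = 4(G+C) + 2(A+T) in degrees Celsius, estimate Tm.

Scanning the sequence gives G=7, A=4, T=4, C=8.
AT pairs contribute 8, GC pairs contribute 15.
Tm = 2(8) + 4(15) = 16 + 60 = 76°C

76°C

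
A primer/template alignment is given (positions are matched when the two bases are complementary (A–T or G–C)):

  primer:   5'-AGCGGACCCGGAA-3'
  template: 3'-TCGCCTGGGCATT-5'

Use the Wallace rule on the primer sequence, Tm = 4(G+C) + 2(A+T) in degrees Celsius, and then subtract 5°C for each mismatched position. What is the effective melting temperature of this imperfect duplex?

Primer base counts: A=4, T=0, G=5, C=4 → A+T=4, G+C=9
Perfect-match Tm = 2(4) + 4(9) = 8 + 36 = 44°C
Mismatches (positions where the bases are not complementary): 1 (at position 11)
Effective Tm = 44 − 1×5 = 44 − 5 = 39°C

39°C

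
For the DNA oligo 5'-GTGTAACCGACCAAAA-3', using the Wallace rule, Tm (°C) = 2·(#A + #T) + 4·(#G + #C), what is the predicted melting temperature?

Scanning the sequence gives C=4, A=7, T=2, G=3.
A+T = 9, G+C = 7
Tm = 2×9 + 4×7 = 46°C

46°C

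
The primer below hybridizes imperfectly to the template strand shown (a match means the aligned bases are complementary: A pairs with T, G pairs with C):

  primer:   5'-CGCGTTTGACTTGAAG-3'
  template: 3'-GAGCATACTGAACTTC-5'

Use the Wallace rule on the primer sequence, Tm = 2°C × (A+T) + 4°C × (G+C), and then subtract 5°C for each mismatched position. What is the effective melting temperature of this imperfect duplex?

Primer base counts: A=3, T=5, G=5, C=3 → A+T=8, G+C=8
Perfect-match Tm = 2(8) + 4(8) = 16 + 32 = 48°C
Mismatches (positions where the bases are not complementary): 2 (at positions 2, 6)
Effective Tm = 48 − 2×5 = 48 − 10 = 38°C

38°C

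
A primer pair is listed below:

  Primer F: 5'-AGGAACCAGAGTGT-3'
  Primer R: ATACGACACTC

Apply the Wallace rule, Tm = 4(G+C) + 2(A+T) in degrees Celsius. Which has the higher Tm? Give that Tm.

Primer F: A+T=7, G+C=7 → Tm = 2(7)+4(7) = 42°C
Primer R: A+T=6, G+C=5 → Tm = 2(6)+4(5) = 32°C
42°C vs 32°C → primer F is higher.

Primer F, 42°C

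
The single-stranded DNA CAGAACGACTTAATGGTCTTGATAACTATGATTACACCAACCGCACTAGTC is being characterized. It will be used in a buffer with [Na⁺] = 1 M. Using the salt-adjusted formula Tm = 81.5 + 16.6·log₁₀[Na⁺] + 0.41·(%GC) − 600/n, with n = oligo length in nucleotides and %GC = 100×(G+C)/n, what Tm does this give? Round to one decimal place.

86.6°C

Length n = 51. Counting bases: T=13, C=13, A=17, G=8
G+C = 21, so %GC = 21/51 × 100 = 41.176%
Salt term: 16.6 × (0) = 0
GC term: 0.41 × 41.176 = 16.882; length term: −600/51 = −11.765
Tm = 81.5 + (0) + 16.882 − 11.765 = 86.617 → 86.6°C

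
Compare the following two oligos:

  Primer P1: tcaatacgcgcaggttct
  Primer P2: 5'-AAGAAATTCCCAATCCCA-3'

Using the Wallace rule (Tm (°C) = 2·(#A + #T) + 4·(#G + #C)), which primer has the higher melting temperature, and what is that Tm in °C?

Primer P1, 54°C

Primer P1: A+T=9, G+C=9 → Tm = 2(9)+4(9) = 54°C
Primer P2: A+T=11, G+C=7 → Tm = 2(11)+4(7) = 50°C
54°C vs 50°C → primer P1 is higher.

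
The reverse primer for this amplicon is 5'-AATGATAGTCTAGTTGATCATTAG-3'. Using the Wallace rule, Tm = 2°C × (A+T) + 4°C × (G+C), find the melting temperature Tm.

Base counts: A=8, T=9, G=5, C=2
A+T = 17, G+C = 7
Tm = 4·7 + 2·17 = 28 + 34 = 62°C

62°C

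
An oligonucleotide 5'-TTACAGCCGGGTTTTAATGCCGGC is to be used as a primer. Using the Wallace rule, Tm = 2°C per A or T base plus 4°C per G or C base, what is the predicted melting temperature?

Base counts: G=7, T=7, C=6, A=4
So N_AT = 11 and N_GC = 13.
Tm = 2×11 + 4×13 = 74°C

74°C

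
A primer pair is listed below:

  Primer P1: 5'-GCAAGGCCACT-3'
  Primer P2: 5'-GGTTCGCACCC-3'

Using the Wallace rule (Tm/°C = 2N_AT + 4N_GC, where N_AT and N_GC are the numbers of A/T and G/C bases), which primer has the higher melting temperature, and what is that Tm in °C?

Primer P1: A+T=4, G+C=7 → Tm = 2(4)+4(7) = 36°C
Primer P2: A+T=3, G+C=8 → Tm = 2(3)+4(8) = 38°C
36°C vs 38°C → primer P2 is higher.

Primer P2, 38°C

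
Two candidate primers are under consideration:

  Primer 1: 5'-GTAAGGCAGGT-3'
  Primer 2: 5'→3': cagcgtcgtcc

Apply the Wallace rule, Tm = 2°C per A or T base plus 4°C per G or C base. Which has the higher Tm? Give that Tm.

Primer 2, 38°C

Primer 1: A+T=5, G+C=6 → Tm = 2(5)+4(6) = 34°C
Primer 2: A+T=3, G+C=8 → Tm = 2(3)+4(8) = 38°C
34°C vs 38°C → primer 2 is higher.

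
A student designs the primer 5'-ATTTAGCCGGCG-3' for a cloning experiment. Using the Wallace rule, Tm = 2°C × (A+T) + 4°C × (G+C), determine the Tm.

Base counts: C=3, T=3, A=2, G=4
So N_AT = 5 and N_GC = 7.
Tm = 2×5 + 4×7 = 38°C

38°C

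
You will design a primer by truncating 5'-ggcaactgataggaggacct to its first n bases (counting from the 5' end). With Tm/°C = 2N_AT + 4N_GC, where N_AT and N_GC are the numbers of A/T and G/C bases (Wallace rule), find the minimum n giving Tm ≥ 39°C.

n = 13

First 12 bases: GGCAACTGATAG → Tm = 36°C (< 39°C)
First 13 bases: GGCAACTGATAGG → Tm = 40°C (≥ 39°C)
Since every base adds ≥2°C, Tm only increases with n, so the threshold is first crossed at n = 13.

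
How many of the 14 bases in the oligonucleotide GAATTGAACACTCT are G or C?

5

Scanning the sequence gives C=3, T=4, A=5, G=2.
Total G or C: 2 + 3 = 5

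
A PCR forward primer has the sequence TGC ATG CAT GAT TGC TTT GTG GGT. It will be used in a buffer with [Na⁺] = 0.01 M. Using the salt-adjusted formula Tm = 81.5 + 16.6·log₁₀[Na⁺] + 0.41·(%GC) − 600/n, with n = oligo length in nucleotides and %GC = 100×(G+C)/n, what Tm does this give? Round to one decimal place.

42.1°C

Length n = 24. Base counts: G=8, T=10, A=3, C=3
G+C = 11, so %GC = 11/24 × 100 = 45.833%
Salt term: 16.6 × (-2) = -33.2
GC term: 0.41 × 45.833 = 18.792; length term: −600/24 = −25
Tm = 81.5 + (-33.2) + 18.792 − 25 = 42.092 → 42.1°C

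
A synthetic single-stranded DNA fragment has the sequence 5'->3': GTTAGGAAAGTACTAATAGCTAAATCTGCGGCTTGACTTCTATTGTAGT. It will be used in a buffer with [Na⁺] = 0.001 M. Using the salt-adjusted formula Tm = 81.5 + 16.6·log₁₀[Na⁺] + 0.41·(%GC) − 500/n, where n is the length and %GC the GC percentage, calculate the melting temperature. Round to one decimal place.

36.6°C

Length n = 49. Scanning the sequence gives G=11, C=7, A=14, T=17.
G+C = 18, so %GC = 18/49 × 100 = 36.735%
Salt term: 16.6 × (-3) = -49.8
GC term: 0.41 × 36.735 = 15.061; length term: −500/49 = −10.204
Tm = 81.5 + (-49.8) + 15.061 − 10.204 = 36.557 → 36.6°C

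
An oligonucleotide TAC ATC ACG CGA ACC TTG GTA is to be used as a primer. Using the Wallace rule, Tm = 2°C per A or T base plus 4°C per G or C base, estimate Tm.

T=5, C=6, G=4, A=6
A+T = 11, G+C = 10
Tm = 2(11) + 4(10) = 22 + 40 = 62°C

62°C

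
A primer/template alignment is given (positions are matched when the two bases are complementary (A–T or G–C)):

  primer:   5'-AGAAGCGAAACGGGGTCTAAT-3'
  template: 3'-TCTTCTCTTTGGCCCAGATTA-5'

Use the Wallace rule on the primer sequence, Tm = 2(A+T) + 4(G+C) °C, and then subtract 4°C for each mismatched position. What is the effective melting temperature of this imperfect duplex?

Primer base counts: A=8, T=3, G=7, C=3 → A+T=11, G+C=10
Perfect-match Tm = 2(11) + 4(10) = 22 + 40 = 62°C
Mismatches (positions where the bases are not complementary): 2 (at positions 6, 12)
Effective Tm = 62 − 2×4 = 62 − 8 = 54°C

54°C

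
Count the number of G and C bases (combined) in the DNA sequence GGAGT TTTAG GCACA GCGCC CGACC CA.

17

Scanning the sequence gives C=9, A=6, T=4, G=8.
G+C = 8 + 9 = 17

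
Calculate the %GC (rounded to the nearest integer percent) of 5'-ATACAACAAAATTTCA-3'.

19%

Base counts: C=3, A=9, T=4, G=0
G+C = 0 + 3 = 3 out of 16 bases
%GC = 3/16 × 100 = 18.75% ≈ 19%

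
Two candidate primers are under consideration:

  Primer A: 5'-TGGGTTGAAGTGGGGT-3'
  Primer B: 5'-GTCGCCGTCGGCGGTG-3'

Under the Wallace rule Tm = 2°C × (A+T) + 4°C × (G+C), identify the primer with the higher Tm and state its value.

Primer A: A+T=7, G+C=9 → Tm = 2(7)+4(9) = 50°C
Primer B: A+T=3, G+C=13 → Tm = 2(3)+4(13) = 58°C
50°C vs 58°C → primer B is higher.

Primer B, 58°C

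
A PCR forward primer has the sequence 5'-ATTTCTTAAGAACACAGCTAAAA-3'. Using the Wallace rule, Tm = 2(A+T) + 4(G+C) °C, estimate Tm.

Base counts: T=6, G=2, A=11, C=4
AT pairs contribute 17, GC pairs contribute 6.
Tm = 4·6 + 2·17 = 24 + 34 = 58°C

58°C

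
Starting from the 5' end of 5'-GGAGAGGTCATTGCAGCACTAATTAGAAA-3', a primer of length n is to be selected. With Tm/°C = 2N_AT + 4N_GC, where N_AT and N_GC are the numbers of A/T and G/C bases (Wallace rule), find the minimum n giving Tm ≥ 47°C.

First 15 bases: GGAGAGGTCATTGCA → Tm = 46°C (< 47°C)
First 16 bases: GGAGAGGTCATTGCAG → Tm = 50°C (≥ 47°C)
Since every base adds ≥2°C, Tm only increases with n, so the threshold is first crossed at n = 16.

n = 16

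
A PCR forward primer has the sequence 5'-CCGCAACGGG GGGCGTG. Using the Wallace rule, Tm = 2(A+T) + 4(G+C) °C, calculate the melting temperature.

62°C

G=9, A=2, C=5, T=1
So N_AT = 3 and N_GC = 14.
Tm = 4·14 + 2·3 = 56 + 6 = 62°C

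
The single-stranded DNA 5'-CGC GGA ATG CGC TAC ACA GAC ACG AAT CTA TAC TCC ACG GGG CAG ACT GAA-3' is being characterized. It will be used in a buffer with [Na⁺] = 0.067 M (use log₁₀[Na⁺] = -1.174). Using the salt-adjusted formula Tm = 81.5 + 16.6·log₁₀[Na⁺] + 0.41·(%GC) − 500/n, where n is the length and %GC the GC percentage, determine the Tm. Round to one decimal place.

74.7°C

Length n = 51. Counting bases: A=16, T=7, G=13, C=15
G+C = 28, so %GC = 28/51 × 100 = 54.902%
Salt term: 16.6 × (-1.174) = -19.488
GC term: 0.41 × 54.902 = 22.51; length term: −500/51 = −9.804
Tm = 81.5 + (-19.488) + 22.51 − 9.804 = 74.718 → 74.7°C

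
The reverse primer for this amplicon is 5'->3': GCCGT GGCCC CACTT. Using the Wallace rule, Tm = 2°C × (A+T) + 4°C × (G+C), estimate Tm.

Counting bases: A=1, G=4, T=3, C=7
AT pairs contribute 4, GC pairs contribute 11.
Tm = 4·11 + 2·4 = 44 + 8 = 52°C

52°C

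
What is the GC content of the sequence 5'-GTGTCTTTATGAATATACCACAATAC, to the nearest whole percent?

31%

Counting bases: G=3, A=9, C=5, T=9
G+C = 3 + 5 = 8 out of 26 bases
%GC = 8/26 × 100 = 30.77% ≈ 31%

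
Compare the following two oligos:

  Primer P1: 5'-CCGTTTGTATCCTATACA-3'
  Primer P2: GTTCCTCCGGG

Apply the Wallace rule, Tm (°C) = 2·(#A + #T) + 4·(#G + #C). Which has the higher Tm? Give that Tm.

Primer P1: A+T=11, G+C=7 → Tm = 2(11)+4(7) = 50°C
Primer P2: A+T=3, G+C=8 → Tm = 2(3)+4(8) = 38°C
50°C vs 38°C → primer P1 is higher.

Primer P1, 50°C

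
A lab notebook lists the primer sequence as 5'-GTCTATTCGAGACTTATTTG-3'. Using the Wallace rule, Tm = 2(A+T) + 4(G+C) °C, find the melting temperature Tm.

54°C

Counting bases: C=3, G=4, A=4, T=9
A+T = 13, G+C = 7
Tm = 2(13) + 4(7) = 26 + 28 = 54°C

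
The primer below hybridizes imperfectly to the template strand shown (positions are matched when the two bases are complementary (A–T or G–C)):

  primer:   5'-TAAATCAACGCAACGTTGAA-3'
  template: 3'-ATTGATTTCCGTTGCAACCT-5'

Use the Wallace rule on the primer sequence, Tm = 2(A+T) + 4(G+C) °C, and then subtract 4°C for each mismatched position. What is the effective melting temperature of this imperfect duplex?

38°C

Primer base counts: A=9, T=4, G=3, C=4 → A+T=13, G+C=7
Perfect-match Tm = 2(13) + 4(7) = 26 + 28 = 54°C
Mismatches (positions where the bases are not complementary): 4 (at positions 4, 6, 9, 19)
Effective Tm = 54 − 4×4 = 54 − 16 = 38°C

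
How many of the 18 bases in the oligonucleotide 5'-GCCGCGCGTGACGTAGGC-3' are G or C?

Counting bases: T=2, G=8, C=6, A=2
G+C = 8 + 6 = 14

14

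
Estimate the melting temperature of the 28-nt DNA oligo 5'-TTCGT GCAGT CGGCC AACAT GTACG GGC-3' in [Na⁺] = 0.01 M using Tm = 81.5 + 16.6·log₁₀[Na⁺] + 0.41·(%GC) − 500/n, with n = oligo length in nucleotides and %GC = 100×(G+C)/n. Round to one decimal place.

55.3°C

Length n = 28. Base counts: C=8, A=5, T=6, G=9
G+C = 17, so %GC = 17/28 × 100 = 60.714%
Salt term: 16.6 × (-2) = -33.2
GC term: 0.41 × 60.714 = 24.893; length term: −500/28 = −17.857
Tm = 81.5 + (-33.2) + 24.893 − 17.857 = 55.336 → 55.3°C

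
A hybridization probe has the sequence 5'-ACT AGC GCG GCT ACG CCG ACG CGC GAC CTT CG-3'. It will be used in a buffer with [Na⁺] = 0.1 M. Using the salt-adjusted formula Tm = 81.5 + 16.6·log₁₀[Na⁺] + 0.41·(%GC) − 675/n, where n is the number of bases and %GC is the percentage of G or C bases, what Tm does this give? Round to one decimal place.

73.3°C

Length n = 32. G=10, C=13, A=5, T=4
G+C = 23, so %GC = 23/32 × 100 = 71.875%
Salt term: 16.6 × (-1) = -16.6
GC term: 0.41 × 71.875 = 29.469; length term: −675/32 = −21.094
Tm = 81.5 + (-16.6) + 29.469 − 21.094 = 73.275 → 73.3°C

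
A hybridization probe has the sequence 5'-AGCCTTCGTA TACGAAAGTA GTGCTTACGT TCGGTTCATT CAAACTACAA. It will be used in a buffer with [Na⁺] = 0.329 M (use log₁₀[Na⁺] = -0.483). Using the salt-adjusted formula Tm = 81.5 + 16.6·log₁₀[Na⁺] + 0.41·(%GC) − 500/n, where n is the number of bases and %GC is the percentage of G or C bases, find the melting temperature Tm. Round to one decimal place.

79.9°C

Length n = 50. Base counts: T=15, C=11, G=9, A=15
G+C = 20, so %GC = 20/50 × 100 = 40%
Salt term: 16.6 × (-0.483) = -8.018
GC term: 0.41 × 40 = 16.4; length term: −500/50 = −10
Tm = 81.5 + (-8.018) + 16.4 − 10 = 79.882 → 79.9°C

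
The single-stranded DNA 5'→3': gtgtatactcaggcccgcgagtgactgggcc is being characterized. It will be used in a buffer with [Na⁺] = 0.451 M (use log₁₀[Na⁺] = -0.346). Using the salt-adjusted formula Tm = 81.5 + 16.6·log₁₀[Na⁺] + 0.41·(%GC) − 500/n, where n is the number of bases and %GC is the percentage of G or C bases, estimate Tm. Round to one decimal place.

86.1°C

Length n = 31. Base counts: C=9, T=6, G=11, A=5
G+C = 20, so %GC = 20/31 × 100 = 64.516%
Salt term: 16.6 × (-0.346) = -5.744
GC term: 0.41 × 64.516 = 26.452; length term: −500/31 = −16.129
Tm = 81.5 + (-5.744) + 26.452 − 16.129 = 86.079 → 86.1°C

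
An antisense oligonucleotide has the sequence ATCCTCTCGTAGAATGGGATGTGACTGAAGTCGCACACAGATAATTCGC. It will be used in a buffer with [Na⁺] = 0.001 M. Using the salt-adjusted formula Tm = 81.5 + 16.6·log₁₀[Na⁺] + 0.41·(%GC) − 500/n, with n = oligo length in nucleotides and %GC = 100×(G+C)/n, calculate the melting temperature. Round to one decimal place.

40.7°C

Length n = 49. Scanning the sequence gives T=12, G=12, A=14, C=11.
G+C = 23, so %GC = 23/49 × 100 = 46.939%
Salt term: 16.6 × (-3) = -49.8
GC term: 0.41 × 46.939 = 19.245; length term: −500/49 = −10.204
Tm = 81.5 + (-49.8) + 19.245 − 10.204 = 40.741 → 40.7°C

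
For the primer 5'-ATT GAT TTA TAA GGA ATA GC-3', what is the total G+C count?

5

Base counts: C=1, A=8, G=4, T=7
Total G or C: 4 + 1 = 5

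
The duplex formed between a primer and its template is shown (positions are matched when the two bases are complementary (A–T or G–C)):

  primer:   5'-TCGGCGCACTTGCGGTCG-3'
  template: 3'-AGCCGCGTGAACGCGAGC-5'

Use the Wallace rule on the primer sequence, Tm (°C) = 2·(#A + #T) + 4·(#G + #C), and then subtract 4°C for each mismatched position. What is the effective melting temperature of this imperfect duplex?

58°C

Primer base counts: A=1, T=4, G=7, C=6 → A+T=5, G+C=13
Perfect-match Tm = 2(5) + 4(13) = 10 + 52 = 62°C
Mismatches (positions where the bases are not complementary): 1 (at position 15)
Effective Tm = 62 − 1×4 = 62 − 4 = 58°C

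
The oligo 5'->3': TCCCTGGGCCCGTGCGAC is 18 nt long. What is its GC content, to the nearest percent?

78%

T=3, A=1, G=6, C=8
G+C = 6 + 8 = 14 out of 18 bases
%GC = 14/18 × 100 = 77.78% ≈ 78%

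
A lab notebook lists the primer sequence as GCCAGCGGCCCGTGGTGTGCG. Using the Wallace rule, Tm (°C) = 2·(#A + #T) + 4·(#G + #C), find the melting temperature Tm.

Scanning the sequence gives G=10, C=7, A=1, T=3.
AT pairs contribute 4, GC pairs contribute 17.
Tm = 2(4) + 4(17) = 8 + 68 = 76°C

76°C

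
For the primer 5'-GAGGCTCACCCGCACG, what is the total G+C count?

Base counts: G=5, A=3, C=7, T=1
Total G or C: 5 + 7 = 12

12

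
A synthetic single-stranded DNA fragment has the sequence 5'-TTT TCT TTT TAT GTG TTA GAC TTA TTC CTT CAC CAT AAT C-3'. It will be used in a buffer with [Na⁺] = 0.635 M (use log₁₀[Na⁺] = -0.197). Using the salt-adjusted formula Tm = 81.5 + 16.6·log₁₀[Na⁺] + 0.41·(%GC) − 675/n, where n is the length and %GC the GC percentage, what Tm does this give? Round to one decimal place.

Length n = 40. Scanning the sequence gives G=3, C=8, A=8, T=21.
G+C = 11, so %GC = 11/40 × 100 = 27.5%
Salt term: 16.6 × (-0.197) = -3.27
GC term: 0.41 × 27.5 = 11.275; length term: −675/40 = −16.875
Tm = 81.5 + (-3.27) + 11.275 − 16.875 = 72.63 → 72.6°C

72.6°C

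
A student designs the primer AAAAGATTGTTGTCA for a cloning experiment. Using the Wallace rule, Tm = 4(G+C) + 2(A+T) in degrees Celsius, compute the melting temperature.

38°C

Scanning the sequence gives T=5, A=6, G=3, C=1.
AT pairs contribute 11, GC pairs contribute 4.
Tm = 4·4 + 2·11 = 16 + 22 = 38°C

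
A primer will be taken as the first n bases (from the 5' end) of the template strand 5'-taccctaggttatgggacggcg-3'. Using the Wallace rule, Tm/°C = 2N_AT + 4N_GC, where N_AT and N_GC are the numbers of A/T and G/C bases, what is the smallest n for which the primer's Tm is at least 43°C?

n = 15

First 14 bases: TACCCTAGGTTATG → Tm = 40°C (< 43°C)
First 15 bases: TACCCTAGGTTATGG → Tm = 44°C (≥ 43°C)
Since every base adds ≥2°C, Tm only increases with n, so the threshold is first crossed at n = 15.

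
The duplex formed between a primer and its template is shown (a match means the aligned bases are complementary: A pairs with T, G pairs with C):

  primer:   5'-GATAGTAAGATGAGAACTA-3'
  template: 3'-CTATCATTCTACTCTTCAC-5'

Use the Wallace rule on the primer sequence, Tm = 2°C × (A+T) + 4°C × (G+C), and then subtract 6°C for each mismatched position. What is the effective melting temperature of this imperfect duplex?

38°C

Primer base counts: A=9, T=4, G=5, C=1 → A+T=13, G+C=6
Perfect-match Tm = 2(13) + 4(6) = 26 + 24 = 50°C
Mismatches (positions where the bases are not complementary): 2 (at positions 17, 19)
Effective Tm = 50 − 2×6 = 50 − 12 = 38°C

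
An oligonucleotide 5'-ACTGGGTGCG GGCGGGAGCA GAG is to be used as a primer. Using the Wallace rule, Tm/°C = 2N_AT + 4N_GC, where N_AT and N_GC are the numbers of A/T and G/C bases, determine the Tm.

80°C

Counting bases: C=4, G=13, T=2, A=4
AT pairs contribute 6, GC pairs contribute 17.
Tm = 2(6) + 4(17) = 12 + 68 = 80°C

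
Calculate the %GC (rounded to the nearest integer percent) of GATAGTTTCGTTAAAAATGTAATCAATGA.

Counting bases: G=5, C=2, A=12, T=10
G+C = 5 + 2 = 7 out of 29 bases
%GC = 7/29 × 100 = 24.14% ≈ 24%

24%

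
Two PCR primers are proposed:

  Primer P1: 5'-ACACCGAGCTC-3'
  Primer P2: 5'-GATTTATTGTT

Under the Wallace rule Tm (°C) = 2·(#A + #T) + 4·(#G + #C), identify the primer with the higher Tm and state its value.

Primer P1: A+T=4, G+C=7 → Tm = 2(4)+4(7) = 36°C
Primer P2: A+T=9, G+C=2 → Tm = 2(9)+4(2) = 26°C
36°C vs 26°C → primer P1 is higher.

Primer P1, 36°C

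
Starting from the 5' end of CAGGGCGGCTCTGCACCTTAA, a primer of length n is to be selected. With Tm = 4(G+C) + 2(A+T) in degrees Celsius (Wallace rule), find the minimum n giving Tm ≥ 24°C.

n = 7

First 6 bases: CAGGGC → Tm = 22°C (< 24°C)
First 7 bases: CAGGGCG → Tm = 26°C (≥ 24°C)
Since every base adds ≥2°C, Tm only increases with n, so the threshold is first crossed at n = 7.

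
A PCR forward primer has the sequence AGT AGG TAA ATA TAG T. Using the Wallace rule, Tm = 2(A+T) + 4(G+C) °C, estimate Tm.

Base counts: T=5, C=0, A=7, G=4
A+T = 12, G+C = 4
Tm = 2(12) + 4(4) = 24 + 16 = 40°C

40°C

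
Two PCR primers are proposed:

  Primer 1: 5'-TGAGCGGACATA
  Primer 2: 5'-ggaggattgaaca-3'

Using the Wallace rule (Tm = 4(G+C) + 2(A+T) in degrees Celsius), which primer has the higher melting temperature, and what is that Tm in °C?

Primer 1: A+T=6, G+C=6 → Tm = 2(6)+4(6) = 36°C
Primer 2: A+T=7, G+C=6 → Tm = 2(7)+4(6) = 38°C
36°C vs 38°C → primer 2 is higher.

Primer 2, 38°C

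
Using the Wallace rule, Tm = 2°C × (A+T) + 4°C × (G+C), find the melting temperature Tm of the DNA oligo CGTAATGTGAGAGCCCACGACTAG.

Base counts: C=6, A=7, T=4, G=7
So N_AT = 11 and N_GC = 13.
Tm = 4·13 + 2·11 = 52 + 22 = 74°C

74°C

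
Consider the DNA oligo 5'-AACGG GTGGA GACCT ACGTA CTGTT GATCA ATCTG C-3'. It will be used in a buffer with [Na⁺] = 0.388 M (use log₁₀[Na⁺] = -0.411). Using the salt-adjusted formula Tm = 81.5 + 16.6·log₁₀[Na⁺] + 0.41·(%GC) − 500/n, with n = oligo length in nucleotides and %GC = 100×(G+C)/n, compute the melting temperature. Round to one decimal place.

Length n = 36. Scanning the sequence gives A=9, C=8, G=10, T=9.
G+C = 18, so %GC = 18/36 × 100 = 50%
Salt term: 16.6 × (-0.411) = -6.823
GC term: 0.41 × 50 = 20.5; length term: −500/36 = −13.889
Tm = 81.5 + (-6.823) + 20.5 − 13.889 = 81.288 → 81.3°C

81.3°C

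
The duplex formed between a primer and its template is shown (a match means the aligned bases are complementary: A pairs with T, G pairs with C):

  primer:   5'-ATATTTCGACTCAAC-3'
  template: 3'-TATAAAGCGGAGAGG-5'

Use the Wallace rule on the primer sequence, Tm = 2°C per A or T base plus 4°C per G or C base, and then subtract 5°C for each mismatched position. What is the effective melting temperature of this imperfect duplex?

Primer base counts: A=5, T=5, G=1, C=4 → A+T=10, G+C=5
Perfect-match Tm = 2(10) + 4(5) = 20 + 20 = 40°C
Mismatches (positions where the bases are not complementary): 3 (at positions 9, 13, 14)
Effective Tm = 40 − 3×5 = 40 − 15 = 25°C

25°C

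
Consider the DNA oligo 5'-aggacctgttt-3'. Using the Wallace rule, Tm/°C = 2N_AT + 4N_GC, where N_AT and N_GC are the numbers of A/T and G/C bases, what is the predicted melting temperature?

32°C

Scanning the sequence gives A=2, C=2, G=3, T=4.
AT pairs contribute 6, GC pairs contribute 5.
Tm = 2(6) + 4(5) = 12 + 20 = 32°C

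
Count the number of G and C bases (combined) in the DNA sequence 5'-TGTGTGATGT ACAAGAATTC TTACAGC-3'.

10

Scanning the sequence gives A=8, G=6, T=9, C=4.
Total G or C: 6 + 4 = 10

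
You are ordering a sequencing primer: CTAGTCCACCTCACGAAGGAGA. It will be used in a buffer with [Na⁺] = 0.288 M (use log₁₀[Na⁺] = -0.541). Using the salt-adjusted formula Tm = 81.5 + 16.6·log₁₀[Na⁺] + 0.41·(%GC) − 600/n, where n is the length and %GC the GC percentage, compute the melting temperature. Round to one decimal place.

Length n = 22. Base counts: A=7, T=3, G=5, C=7
G+C = 12, so %GC = 12/22 × 100 = 54.545%
Salt term: 16.6 × (-0.541) = -8.981
GC term: 0.41 × 54.545 = 22.363; length term: −600/22 = −27.273
Tm = 81.5 + (-8.981) + 22.363 − 27.273 = 67.609 → 67.6°C

67.6°C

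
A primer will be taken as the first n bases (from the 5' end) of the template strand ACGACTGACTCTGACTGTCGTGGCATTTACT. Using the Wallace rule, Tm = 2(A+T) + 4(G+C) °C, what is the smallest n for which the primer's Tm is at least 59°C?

First 19 bases: ACGACTGACTCTGACTGTC → Tm = 58°C (< 59°C)
First 20 bases: ACGACTGACTCTGACTGTCG → Tm = 62°C (≥ 59°C)
Since every base adds ≥2°C, Tm only increases with n, so the threshold is first crossed at n = 20.

n = 20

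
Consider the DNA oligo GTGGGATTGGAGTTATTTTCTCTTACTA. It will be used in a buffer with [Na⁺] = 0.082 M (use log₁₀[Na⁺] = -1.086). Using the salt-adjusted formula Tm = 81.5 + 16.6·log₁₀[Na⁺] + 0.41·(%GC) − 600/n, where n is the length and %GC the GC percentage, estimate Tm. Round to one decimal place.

Length n = 28. A=5, T=13, C=3, G=7
G+C = 10, so %GC = 10/28 × 100 = 35.714%
Salt term: 16.6 × (-1.086) = -18.028
GC term: 0.41 × 35.714 = 14.643; length term: −600/28 = −21.429
Tm = 81.5 + (-18.028) + 14.643 − 21.429 = 56.686 → 56.7°C

56.7°C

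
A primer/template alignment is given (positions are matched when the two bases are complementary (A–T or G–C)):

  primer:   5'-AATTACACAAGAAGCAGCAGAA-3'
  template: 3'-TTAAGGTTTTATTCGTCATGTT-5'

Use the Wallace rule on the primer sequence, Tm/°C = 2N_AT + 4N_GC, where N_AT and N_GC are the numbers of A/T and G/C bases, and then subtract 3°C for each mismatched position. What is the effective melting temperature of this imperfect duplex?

Primer base counts: A=12, T=2, G=4, C=4 → A+T=14, G+C=8
Perfect-match Tm = 2(14) + 4(8) = 28 + 32 = 60°C
Mismatches (positions where the bases are not complementary): 5 (at positions 5, 8, 11, 18, 20)
Effective Tm = 60 − 5×3 = 60 − 15 = 45°C

45°C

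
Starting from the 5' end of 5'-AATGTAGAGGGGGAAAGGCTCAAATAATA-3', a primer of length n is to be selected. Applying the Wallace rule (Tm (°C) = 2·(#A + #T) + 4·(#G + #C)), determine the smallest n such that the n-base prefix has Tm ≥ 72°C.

n = 25

First 24 bases: AATGTAGAGGGGGAAAGGCTCAAA → Tm = 70°C (< 72°C)
First 25 bases: AATGTAGAGGGGGAAAGGCTCAAAT → Tm = 72°C (≥ 72°C)
Since every base adds ≥2°C, Tm only increases with n, so the threshold is first crossed at n = 25.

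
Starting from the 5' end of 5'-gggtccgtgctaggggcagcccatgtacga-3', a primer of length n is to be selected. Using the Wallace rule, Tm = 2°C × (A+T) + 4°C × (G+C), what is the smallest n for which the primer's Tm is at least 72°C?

First 20 bases: GGGTCCGTGCTAGGGGCAGC → Tm = 70°C (< 72°C)
First 21 bases: GGGTCCGTGCTAGGGGCAGCC → Tm = 74°C (≥ 72°C)
Since every base adds ≥2°C, Tm only increases with n, so the threshold is first crossed at n = 21.

n = 21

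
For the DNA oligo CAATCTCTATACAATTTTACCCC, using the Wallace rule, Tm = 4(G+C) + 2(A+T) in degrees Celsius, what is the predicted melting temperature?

Base counts: C=8, A=7, T=8, G=0
AT pairs contribute 15, GC pairs contribute 8.
Tm = 2×15 + 4×8 = 62°C

62°C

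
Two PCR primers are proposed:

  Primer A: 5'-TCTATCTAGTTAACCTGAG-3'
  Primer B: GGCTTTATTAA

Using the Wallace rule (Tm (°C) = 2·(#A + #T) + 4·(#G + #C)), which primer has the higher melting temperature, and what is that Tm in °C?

Primer A, 52°C

Primer A: A+T=12, G+C=7 → Tm = 2(12)+4(7) = 52°C
Primer B: A+T=8, G+C=3 → Tm = 2(8)+4(3) = 28°C
52°C vs 28°C → primer A is higher.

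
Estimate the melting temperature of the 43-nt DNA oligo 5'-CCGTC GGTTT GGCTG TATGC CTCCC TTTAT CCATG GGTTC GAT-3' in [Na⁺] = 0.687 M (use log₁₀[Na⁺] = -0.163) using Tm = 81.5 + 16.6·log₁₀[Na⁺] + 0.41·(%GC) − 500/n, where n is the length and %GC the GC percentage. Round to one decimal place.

Length n = 43. Scanning the sequence gives A=4, T=16, G=11, C=12.
G+C = 23, so %GC = 23/43 × 100 = 53.488%
Salt term: 16.6 × (-0.163) = -2.706
GC term: 0.41 × 53.488 = 21.93; length term: −500/43 = −11.628
Tm = 81.5 + (-2.706) + 21.93 − 11.628 = 89.096 → 89.1°C

89.1°C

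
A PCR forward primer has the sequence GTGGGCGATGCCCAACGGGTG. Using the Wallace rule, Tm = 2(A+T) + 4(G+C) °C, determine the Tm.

Counting bases: A=3, G=10, C=5, T=3
A+T = 6, G+C = 15
Tm = 4·15 + 2·6 = 60 + 12 = 72°C

72°C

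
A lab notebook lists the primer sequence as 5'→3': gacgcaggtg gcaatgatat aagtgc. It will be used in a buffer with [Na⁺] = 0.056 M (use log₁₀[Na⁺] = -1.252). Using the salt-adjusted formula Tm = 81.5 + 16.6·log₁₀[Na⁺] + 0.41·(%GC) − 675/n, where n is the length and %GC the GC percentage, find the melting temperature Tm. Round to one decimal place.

55.3°C

Length n = 26. Base counts: A=8, C=4, T=5, G=9
G+C = 13, so %GC = 13/26 × 100 = 50%
Salt term: 16.6 × (-1.252) = -20.783
GC term: 0.41 × 50 = 20.5; length term: −675/26 = −25.962
Tm = 81.5 + (-20.783) + 20.5 − 25.962 = 55.255 → 55.3°C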